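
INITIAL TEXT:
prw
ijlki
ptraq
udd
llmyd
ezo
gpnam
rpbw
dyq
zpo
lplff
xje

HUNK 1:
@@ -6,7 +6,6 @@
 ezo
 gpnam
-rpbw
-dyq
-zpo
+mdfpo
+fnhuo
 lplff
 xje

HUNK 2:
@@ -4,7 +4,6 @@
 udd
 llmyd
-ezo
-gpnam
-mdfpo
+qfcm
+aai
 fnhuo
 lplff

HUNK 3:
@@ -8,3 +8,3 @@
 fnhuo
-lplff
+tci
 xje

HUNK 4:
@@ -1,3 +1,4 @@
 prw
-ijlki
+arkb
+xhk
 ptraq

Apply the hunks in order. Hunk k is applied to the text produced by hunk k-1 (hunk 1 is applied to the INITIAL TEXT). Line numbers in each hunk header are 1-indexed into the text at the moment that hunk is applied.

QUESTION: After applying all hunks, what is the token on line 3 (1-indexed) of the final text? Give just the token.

Hunk 1: at line 6 remove [rpbw,dyq,zpo] add [mdfpo,fnhuo] -> 11 lines: prw ijlki ptraq udd llmyd ezo gpnam mdfpo fnhuo lplff xje
Hunk 2: at line 4 remove [ezo,gpnam,mdfpo] add [qfcm,aai] -> 10 lines: prw ijlki ptraq udd llmyd qfcm aai fnhuo lplff xje
Hunk 3: at line 8 remove [lplff] add [tci] -> 10 lines: prw ijlki ptraq udd llmyd qfcm aai fnhuo tci xje
Hunk 4: at line 1 remove [ijlki] add [arkb,xhk] -> 11 lines: prw arkb xhk ptraq udd llmyd qfcm aai fnhuo tci xje
Final line 3: xhk

Answer: xhk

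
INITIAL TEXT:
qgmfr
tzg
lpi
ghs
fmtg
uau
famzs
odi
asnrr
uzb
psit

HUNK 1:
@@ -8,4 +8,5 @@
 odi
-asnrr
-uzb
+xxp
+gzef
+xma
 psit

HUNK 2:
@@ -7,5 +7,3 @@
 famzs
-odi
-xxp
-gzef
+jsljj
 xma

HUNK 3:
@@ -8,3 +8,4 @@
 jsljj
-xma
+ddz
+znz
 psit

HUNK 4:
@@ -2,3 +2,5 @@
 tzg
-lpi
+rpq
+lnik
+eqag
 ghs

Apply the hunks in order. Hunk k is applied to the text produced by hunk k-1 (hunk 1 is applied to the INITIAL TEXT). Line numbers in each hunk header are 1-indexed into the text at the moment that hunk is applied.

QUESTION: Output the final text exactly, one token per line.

Hunk 1: at line 8 remove [asnrr,uzb] add [xxp,gzef,xma] -> 12 lines: qgmfr tzg lpi ghs fmtg uau famzs odi xxp gzef xma psit
Hunk 2: at line 7 remove [odi,xxp,gzef] add [jsljj] -> 10 lines: qgmfr tzg lpi ghs fmtg uau famzs jsljj xma psit
Hunk 3: at line 8 remove [xma] add [ddz,znz] -> 11 lines: qgmfr tzg lpi ghs fmtg uau famzs jsljj ddz znz psit
Hunk 4: at line 2 remove [lpi] add [rpq,lnik,eqag] -> 13 lines: qgmfr tzg rpq lnik eqag ghs fmtg uau famzs jsljj ddz znz psit

Answer: qgmfr
tzg
rpq
lnik
eqag
ghs
fmtg
uau
famzs
jsljj
ddz
znz
psit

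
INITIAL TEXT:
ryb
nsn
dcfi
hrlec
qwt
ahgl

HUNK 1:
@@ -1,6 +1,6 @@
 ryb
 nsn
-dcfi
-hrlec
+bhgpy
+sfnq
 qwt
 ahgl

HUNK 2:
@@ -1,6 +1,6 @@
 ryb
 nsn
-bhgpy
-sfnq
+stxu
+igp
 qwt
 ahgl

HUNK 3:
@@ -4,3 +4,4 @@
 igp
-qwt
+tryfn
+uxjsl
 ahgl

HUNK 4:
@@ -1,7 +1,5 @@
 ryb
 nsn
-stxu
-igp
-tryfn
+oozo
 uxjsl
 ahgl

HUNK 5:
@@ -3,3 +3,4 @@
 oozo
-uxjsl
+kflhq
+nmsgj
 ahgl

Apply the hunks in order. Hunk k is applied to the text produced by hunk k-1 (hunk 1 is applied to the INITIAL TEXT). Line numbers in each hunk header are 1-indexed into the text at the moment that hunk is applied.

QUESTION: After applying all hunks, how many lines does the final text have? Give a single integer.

Answer: 6

Derivation:
Hunk 1: at line 1 remove [dcfi,hrlec] add [bhgpy,sfnq] -> 6 lines: ryb nsn bhgpy sfnq qwt ahgl
Hunk 2: at line 1 remove [bhgpy,sfnq] add [stxu,igp] -> 6 lines: ryb nsn stxu igp qwt ahgl
Hunk 3: at line 4 remove [qwt] add [tryfn,uxjsl] -> 7 lines: ryb nsn stxu igp tryfn uxjsl ahgl
Hunk 4: at line 1 remove [stxu,igp,tryfn] add [oozo] -> 5 lines: ryb nsn oozo uxjsl ahgl
Hunk 5: at line 3 remove [uxjsl] add [kflhq,nmsgj] -> 6 lines: ryb nsn oozo kflhq nmsgj ahgl
Final line count: 6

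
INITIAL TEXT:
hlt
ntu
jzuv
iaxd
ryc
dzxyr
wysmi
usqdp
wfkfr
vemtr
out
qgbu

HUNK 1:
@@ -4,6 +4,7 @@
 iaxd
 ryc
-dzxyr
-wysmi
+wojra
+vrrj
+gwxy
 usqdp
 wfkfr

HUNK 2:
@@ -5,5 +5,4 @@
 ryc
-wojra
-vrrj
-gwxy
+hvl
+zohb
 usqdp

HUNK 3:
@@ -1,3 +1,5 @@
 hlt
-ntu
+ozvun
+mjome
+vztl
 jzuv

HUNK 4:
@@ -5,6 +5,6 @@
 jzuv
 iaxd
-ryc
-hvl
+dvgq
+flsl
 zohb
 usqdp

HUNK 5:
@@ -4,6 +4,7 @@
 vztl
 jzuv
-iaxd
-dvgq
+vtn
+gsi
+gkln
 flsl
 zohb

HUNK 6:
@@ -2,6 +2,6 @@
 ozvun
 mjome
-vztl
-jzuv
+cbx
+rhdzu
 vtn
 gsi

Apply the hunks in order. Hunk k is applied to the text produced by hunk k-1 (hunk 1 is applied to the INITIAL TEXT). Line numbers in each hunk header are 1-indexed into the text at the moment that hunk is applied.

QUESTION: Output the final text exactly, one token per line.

Answer: hlt
ozvun
mjome
cbx
rhdzu
vtn
gsi
gkln
flsl
zohb
usqdp
wfkfr
vemtr
out
qgbu

Derivation:
Hunk 1: at line 4 remove [dzxyr,wysmi] add [wojra,vrrj,gwxy] -> 13 lines: hlt ntu jzuv iaxd ryc wojra vrrj gwxy usqdp wfkfr vemtr out qgbu
Hunk 2: at line 5 remove [wojra,vrrj,gwxy] add [hvl,zohb] -> 12 lines: hlt ntu jzuv iaxd ryc hvl zohb usqdp wfkfr vemtr out qgbu
Hunk 3: at line 1 remove [ntu] add [ozvun,mjome,vztl] -> 14 lines: hlt ozvun mjome vztl jzuv iaxd ryc hvl zohb usqdp wfkfr vemtr out qgbu
Hunk 4: at line 5 remove [ryc,hvl] add [dvgq,flsl] -> 14 lines: hlt ozvun mjome vztl jzuv iaxd dvgq flsl zohb usqdp wfkfr vemtr out qgbu
Hunk 5: at line 4 remove [iaxd,dvgq] add [vtn,gsi,gkln] -> 15 lines: hlt ozvun mjome vztl jzuv vtn gsi gkln flsl zohb usqdp wfkfr vemtr out qgbu
Hunk 6: at line 2 remove [vztl,jzuv] add [cbx,rhdzu] -> 15 lines: hlt ozvun mjome cbx rhdzu vtn gsi gkln flsl zohb usqdp wfkfr vemtr out qgbu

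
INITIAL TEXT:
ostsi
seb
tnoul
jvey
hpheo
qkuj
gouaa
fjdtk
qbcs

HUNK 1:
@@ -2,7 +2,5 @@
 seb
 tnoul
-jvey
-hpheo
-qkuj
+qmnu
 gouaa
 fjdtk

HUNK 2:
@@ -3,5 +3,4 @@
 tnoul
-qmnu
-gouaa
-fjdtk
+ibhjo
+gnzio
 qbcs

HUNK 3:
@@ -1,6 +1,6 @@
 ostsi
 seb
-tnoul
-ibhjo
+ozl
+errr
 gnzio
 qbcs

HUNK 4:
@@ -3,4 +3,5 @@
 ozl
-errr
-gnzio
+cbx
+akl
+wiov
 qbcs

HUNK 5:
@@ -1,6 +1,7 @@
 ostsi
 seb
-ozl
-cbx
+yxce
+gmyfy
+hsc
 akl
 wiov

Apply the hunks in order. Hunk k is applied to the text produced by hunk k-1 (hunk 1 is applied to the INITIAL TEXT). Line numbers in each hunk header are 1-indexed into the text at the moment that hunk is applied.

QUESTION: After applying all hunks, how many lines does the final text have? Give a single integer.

Hunk 1: at line 2 remove [jvey,hpheo,qkuj] add [qmnu] -> 7 lines: ostsi seb tnoul qmnu gouaa fjdtk qbcs
Hunk 2: at line 3 remove [qmnu,gouaa,fjdtk] add [ibhjo,gnzio] -> 6 lines: ostsi seb tnoul ibhjo gnzio qbcs
Hunk 3: at line 1 remove [tnoul,ibhjo] add [ozl,errr] -> 6 lines: ostsi seb ozl errr gnzio qbcs
Hunk 4: at line 3 remove [errr,gnzio] add [cbx,akl,wiov] -> 7 lines: ostsi seb ozl cbx akl wiov qbcs
Hunk 5: at line 1 remove [ozl,cbx] add [yxce,gmyfy,hsc] -> 8 lines: ostsi seb yxce gmyfy hsc akl wiov qbcs
Final line count: 8

Answer: 8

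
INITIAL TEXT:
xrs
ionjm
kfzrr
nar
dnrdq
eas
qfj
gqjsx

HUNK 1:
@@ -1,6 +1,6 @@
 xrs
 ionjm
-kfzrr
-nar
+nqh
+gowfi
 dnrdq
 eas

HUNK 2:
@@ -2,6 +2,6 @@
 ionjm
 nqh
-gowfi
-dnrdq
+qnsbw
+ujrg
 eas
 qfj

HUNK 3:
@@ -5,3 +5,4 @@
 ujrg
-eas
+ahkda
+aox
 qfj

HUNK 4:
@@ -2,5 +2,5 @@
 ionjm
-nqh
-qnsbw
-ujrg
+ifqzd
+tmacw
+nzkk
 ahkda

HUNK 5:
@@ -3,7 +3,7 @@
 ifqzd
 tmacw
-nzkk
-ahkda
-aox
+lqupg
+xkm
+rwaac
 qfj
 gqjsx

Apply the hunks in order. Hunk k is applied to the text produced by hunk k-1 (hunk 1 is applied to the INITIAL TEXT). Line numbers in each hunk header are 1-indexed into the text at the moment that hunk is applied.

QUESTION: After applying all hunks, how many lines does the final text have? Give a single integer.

Hunk 1: at line 1 remove [kfzrr,nar] add [nqh,gowfi] -> 8 lines: xrs ionjm nqh gowfi dnrdq eas qfj gqjsx
Hunk 2: at line 2 remove [gowfi,dnrdq] add [qnsbw,ujrg] -> 8 lines: xrs ionjm nqh qnsbw ujrg eas qfj gqjsx
Hunk 3: at line 5 remove [eas] add [ahkda,aox] -> 9 lines: xrs ionjm nqh qnsbw ujrg ahkda aox qfj gqjsx
Hunk 4: at line 2 remove [nqh,qnsbw,ujrg] add [ifqzd,tmacw,nzkk] -> 9 lines: xrs ionjm ifqzd tmacw nzkk ahkda aox qfj gqjsx
Hunk 5: at line 3 remove [nzkk,ahkda,aox] add [lqupg,xkm,rwaac] -> 9 lines: xrs ionjm ifqzd tmacw lqupg xkm rwaac qfj gqjsx
Final line count: 9

Answer: 9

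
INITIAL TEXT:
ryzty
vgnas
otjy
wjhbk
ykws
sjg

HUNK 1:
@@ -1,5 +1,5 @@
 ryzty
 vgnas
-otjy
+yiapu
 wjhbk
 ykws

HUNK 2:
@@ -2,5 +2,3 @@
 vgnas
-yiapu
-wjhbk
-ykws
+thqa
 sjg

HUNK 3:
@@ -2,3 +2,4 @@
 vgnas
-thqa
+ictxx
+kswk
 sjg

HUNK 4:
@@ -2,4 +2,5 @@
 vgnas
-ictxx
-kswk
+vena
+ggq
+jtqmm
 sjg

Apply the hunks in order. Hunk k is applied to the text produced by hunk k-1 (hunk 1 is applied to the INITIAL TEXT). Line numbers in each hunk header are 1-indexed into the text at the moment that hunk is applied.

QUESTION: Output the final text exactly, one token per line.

Hunk 1: at line 1 remove [otjy] add [yiapu] -> 6 lines: ryzty vgnas yiapu wjhbk ykws sjg
Hunk 2: at line 2 remove [yiapu,wjhbk,ykws] add [thqa] -> 4 lines: ryzty vgnas thqa sjg
Hunk 3: at line 2 remove [thqa] add [ictxx,kswk] -> 5 lines: ryzty vgnas ictxx kswk sjg
Hunk 4: at line 2 remove [ictxx,kswk] add [vena,ggq,jtqmm] -> 6 lines: ryzty vgnas vena ggq jtqmm sjg

Answer: ryzty
vgnas
vena
ggq
jtqmm
sjg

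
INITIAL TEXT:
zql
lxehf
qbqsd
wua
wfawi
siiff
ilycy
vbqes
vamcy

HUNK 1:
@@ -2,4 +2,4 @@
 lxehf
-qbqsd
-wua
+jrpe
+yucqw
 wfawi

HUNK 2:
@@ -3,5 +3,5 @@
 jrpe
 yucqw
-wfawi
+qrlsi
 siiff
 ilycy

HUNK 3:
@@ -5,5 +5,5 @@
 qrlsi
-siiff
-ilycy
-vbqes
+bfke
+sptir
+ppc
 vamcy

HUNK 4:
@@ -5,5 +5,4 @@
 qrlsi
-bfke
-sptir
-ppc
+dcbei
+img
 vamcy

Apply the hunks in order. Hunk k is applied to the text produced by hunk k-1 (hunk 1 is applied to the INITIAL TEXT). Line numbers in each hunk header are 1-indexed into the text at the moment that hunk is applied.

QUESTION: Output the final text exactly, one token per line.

Answer: zql
lxehf
jrpe
yucqw
qrlsi
dcbei
img
vamcy

Derivation:
Hunk 1: at line 2 remove [qbqsd,wua] add [jrpe,yucqw] -> 9 lines: zql lxehf jrpe yucqw wfawi siiff ilycy vbqes vamcy
Hunk 2: at line 3 remove [wfawi] add [qrlsi] -> 9 lines: zql lxehf jrpe yucqw qrlsi siiff ilycy vbqes vamcy
Hunk 3: at line 5 remove [siiff,ilycy,vbqes] add [bfke,sptir,ppc] -> 9 lines: zql lxehf jrpe yucqw qrlsi bfke sptir ppc vamcy
Hunk 4: at line 5 remove [bfke,sptir,ppc] add [dcbei,img] -> 8 lines: zql lxehf jrpe yucqw qrlsi dcbei img vamcy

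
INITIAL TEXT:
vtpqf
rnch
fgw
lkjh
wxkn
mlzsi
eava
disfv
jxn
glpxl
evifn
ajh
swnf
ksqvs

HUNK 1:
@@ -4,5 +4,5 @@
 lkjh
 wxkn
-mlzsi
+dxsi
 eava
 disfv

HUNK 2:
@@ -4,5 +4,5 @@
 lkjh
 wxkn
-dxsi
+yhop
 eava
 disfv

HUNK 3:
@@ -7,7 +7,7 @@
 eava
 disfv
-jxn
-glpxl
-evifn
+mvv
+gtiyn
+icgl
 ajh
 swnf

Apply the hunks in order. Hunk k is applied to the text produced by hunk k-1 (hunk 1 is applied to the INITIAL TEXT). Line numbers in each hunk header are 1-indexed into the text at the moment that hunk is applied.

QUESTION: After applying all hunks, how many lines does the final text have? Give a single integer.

Answer: 14

Derivation:
Hunk 1: at line 4 remove [mlzsi] add [dxsi] -> 14 lines: vtpqf rnch fgw lkjh wxkn dxsi eava disfv jxn glpxl evifn ajh swnf ksqvs
Hunk 2: at line 4 remove [dxsi] add [yhop] -> 14 lines: vtpqf rnch fgw lkjh wxkn yhop eava disfv jxn glpxl evifn ajh swnf ksqvs
Hunk 3: at line 7 remove [jxn,glpxl,evifn] add [mvv,gtiyn,icgl] -> 14 lines: vtpqf rnch fgw lkjh wxkn yhop eava disfv mvv gtiyn icgl ajh swnf ksqvs
Final line count: 14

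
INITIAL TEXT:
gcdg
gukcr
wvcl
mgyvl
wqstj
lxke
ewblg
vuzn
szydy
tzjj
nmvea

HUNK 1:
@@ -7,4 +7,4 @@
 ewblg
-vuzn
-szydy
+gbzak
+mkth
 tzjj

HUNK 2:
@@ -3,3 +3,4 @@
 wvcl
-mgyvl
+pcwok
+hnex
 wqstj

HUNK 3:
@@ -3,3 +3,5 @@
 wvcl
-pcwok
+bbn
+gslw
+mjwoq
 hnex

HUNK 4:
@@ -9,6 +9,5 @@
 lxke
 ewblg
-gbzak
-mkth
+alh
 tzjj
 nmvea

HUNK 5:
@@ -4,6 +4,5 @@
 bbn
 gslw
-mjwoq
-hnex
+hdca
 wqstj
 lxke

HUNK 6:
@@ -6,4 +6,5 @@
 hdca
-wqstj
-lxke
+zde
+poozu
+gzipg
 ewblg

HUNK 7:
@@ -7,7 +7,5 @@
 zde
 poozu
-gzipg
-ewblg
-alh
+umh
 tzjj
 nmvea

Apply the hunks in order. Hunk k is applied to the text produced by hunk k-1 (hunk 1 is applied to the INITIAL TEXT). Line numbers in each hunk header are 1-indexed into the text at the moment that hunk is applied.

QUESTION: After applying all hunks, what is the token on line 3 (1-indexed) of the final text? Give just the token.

Answer: wvcl

Derivation:
Hunk 1: at line 7 remove [vuzn,szydy] add [gbzak,mkth] -> 11 lines: gcdg gukcr wvcl mgyvl wqstj lxke ewblg gbzak mkth tzjj nmvea
Hunk 2: at line 3 remove [mgyvl] add [pcwok,hnex] -> 12 lines: gcdg gukcr wvcl pcwok hnex wqstj lxke ewblg gbzak mkth tzjj nmvea
Hunk 3: at line 3 remove [pcwok] add [bbn,gslw,mjwoq] -> 14 lines: gcdg gukcr wvcl bbn gslw mjwoq hnex wqstj lxke ewblg gbzak mkth tzjj nmvea
Hunk 4: at line 9 remove [gbzak,mkth] add [alh] -> 13 lines: gcdg gukcr wvcl bbn gslw mjwoq hnex wqstj lxke ewblg alh tzjj nmvea
Hunk 5: at line 4 remove [mjwoq,hnex] add [hdca] -> 12 lines: gcdg gukcr wvcl bbn gslw hdca wqstj lxke ewblg alh tzjj nmvea
Hunk 6: at line 6 remove [wqstj,lxke] add [zde,poozu,gzipg] -> 13 lines: gcdg gukcr wvcl bbn gslw hdca zde poozu gzipg ewblg alh tzjj nmvea
Hunk 7: at line 7 remove [gzipg,ewblg,alh] add [umh] -> 11 lines: gcdg gukcr wvcl bbn gslw hdca zde poozu umh tzjj nmvea
Final line 3: wvcl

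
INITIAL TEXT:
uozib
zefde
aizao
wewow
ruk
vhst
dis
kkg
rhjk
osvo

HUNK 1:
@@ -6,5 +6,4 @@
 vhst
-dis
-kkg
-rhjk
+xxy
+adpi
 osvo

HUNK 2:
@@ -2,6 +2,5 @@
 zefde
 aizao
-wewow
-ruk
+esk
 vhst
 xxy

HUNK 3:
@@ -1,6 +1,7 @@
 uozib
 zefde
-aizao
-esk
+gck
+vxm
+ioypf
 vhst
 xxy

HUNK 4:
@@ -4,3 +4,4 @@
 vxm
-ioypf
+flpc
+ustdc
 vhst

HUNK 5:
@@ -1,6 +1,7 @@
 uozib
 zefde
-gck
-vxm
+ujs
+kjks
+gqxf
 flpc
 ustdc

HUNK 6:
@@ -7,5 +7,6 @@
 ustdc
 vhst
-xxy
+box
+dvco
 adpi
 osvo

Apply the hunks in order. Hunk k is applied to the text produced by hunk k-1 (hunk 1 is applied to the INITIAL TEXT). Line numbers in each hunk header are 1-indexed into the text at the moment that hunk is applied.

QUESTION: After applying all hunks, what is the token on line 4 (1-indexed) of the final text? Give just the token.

Hunk 1: at line 6 remove [dis,kkg,rhjk] add [xxy,adpi] -> 9 lines: uozib zefde aizao wewow ruk vhst xxy adpi osvo
Hunk 2: at line 2 remove [wewow,ruk] add [esk] -> 8 lines: uozib zefde aizao esk vhst xxy adpi osvo
Hunk 3: at line 1 remove [aizao,esk] add [gck,vxm,ioypf] -> 9 lines: uozib zefde gck vxm ioypf vhst xxy adpi osvo
Hunk 4: at line 4 remove [ioypf] add [flpc,ustdc] -> 10 lines: uozib zefde gck vxm flpc ustdc vhst xxy adpi osvo
Hunk 5: at line 1 remove [gck,vxm] add [ujs,kjks,gqxf] -> 11 lines: uozib zefde ujs kjks gqxf flpc ustdc vhst xxy adpi osvo
Hunk 6: at line 7 remove [xxy] add [box,dvco] -> 12 lines: uozib zefde ujs kjks gqxf flpc ustdc vhst box dvco adpi osvo
Final line 4: kjks

Answer: kjks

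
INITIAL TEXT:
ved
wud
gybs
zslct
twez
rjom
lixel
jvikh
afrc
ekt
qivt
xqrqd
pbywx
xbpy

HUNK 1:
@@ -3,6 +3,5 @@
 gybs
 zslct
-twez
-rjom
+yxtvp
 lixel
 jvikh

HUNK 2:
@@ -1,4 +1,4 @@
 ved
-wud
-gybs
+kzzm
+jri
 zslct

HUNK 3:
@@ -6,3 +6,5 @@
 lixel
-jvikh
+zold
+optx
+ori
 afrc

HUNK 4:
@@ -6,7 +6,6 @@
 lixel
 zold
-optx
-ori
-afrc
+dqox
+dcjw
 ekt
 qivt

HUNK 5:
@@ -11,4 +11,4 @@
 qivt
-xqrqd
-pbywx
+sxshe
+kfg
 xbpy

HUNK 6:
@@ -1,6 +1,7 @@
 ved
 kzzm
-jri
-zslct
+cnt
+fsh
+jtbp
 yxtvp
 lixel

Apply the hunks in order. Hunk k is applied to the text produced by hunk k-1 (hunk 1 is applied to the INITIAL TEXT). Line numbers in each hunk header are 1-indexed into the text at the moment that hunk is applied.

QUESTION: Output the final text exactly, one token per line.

Hunk 1: at line 3 remove [twez,rjom] add [yxtvp] -> 13 lines: ved wud gybs zslct yxtvp lixel jvikh afrc ekt qivt xqrqd pbywx xbpy
Hunk 2: at line 1 remove [wud,gybs] add [kzzm,jri] -> 13 lines: ved kzzm jri zslct yxtvp lixel jvikh afrc ekt qivt xqrqd pbywx xbpy
Hunk 3: at line 6 remove [jvikh] add [zold,optx,ori] -> 15 lines: ved kzzm jri zslct yxtvp lixel zold optx ori afrc ekt qivt xqrqd pbywx xbpy
Hunk 4: at line 6 remove [optx,ori,afrc] add [dqox,dcjw] -> 14 lines: ved kzzm jri zslct yxtvp lixel zold dqox dcjw ekt qivt xqrqd pbywx xbpy
Hunk 5: at line 11 remove [xqrqd,pbywx] add [sxshe,kfg] -> 14 lines: ved kzzm jri zslct yxtvp lixel zold dqox dcjw ekt qivt sxshe kfg xbpy
Hunk 6: at line 1 remove [jri,zslct] add [cnt,fsh,jtbp] -> 15 lines: ved kzzm cnt fsh jtbp yxtvp lixel zold dqox dcjw ekt qivt sxshe kfg xbpy

Answer: ved
kzzm
cnt
fsh
jtbp
yxtvp
lixel
zold
dqox
dcjw
ekt
qivt
sxshe
kfg
xbpy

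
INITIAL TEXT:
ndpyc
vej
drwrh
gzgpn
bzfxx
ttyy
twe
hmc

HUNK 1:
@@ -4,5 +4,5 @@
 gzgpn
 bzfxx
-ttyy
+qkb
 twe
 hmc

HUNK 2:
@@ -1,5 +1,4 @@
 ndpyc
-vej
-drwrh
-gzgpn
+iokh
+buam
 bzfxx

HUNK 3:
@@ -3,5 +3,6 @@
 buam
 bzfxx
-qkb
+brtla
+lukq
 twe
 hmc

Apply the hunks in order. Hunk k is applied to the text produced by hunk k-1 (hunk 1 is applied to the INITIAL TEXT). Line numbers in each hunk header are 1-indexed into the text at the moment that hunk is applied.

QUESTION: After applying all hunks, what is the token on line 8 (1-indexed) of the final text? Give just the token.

Hunk 1: at line 4 remove [ttyy] add [qkb] -> 8 lines: ndpyc vej drwrh gzgpn bzfxx qkb twe hmc
Hunk 2: at line 1 remove [vej,drwrh,gzgpn] add [iokh,buam] -> 7 lines: ndpyc iokh buam bzfxx qkb twe hmc
Hunk 3: at line 3 remove [qkb] add [brtla,lukq] -> 8 lines: ndpyc iokh buam bzfxx brtla lukq twe hmc
Final line 8: hmc

Answer: hmc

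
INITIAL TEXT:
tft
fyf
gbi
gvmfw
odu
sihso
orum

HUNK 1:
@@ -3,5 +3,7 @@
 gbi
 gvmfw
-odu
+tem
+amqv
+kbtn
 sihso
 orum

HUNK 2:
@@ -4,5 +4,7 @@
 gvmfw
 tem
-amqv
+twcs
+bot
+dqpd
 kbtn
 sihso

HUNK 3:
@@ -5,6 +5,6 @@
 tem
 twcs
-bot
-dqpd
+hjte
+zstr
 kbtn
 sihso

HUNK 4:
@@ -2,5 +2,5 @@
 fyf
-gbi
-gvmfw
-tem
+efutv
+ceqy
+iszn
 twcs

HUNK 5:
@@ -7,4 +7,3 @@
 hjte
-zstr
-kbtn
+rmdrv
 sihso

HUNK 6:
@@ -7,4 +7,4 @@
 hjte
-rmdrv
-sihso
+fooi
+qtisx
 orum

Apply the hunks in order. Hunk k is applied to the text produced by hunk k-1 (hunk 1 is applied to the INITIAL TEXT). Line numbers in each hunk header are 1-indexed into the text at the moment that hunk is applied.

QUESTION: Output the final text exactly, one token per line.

Answer: tft
fyf
efutv
ceqy
iszn
twcs
hjte
fooi
qtisx
orum

Derivation:
Hunk 1: at line 3 remove [odu] add [tem,amqv,kbtn] -> 9 lines: tft fyf gbi gvmfw tem amqv kbtn sihso orum
Hunk 2: at line 4 remove [amqv] add [twcs,bot,dqpd] -> 11 lines: tft fyf gbi gvmfw tem twcs bot dqpd kbtn sihso orum
Hunk 3: at line 5 remove [bot,dqpd] add [hjte,zstr] -> 11 lines: tft fyf gbi gvmfw tem twcs hjte zstr kbtn sihso orum
Hunk 4: at line 2 remove [gbi,gvmfw,tem] add [efutv,ceqy,iszn] -> 11 lines: tft fyf efutv ceqy iszn twcs hjte zstr kbtn sihso orum
Hunk 5: at line 7 remove [zstr,kbtn] add [rmdrv] -> 10 lines: tft fyf efutv ceqy iszn twcs hjte rmdrv sihso orum
Hunk 6: at line 7 remove [rmdrv,sihso] add [fooi,qtisx] -> 10 lines: tft fyf efutv ceqy iszn twcs hjte fooi qtisx orum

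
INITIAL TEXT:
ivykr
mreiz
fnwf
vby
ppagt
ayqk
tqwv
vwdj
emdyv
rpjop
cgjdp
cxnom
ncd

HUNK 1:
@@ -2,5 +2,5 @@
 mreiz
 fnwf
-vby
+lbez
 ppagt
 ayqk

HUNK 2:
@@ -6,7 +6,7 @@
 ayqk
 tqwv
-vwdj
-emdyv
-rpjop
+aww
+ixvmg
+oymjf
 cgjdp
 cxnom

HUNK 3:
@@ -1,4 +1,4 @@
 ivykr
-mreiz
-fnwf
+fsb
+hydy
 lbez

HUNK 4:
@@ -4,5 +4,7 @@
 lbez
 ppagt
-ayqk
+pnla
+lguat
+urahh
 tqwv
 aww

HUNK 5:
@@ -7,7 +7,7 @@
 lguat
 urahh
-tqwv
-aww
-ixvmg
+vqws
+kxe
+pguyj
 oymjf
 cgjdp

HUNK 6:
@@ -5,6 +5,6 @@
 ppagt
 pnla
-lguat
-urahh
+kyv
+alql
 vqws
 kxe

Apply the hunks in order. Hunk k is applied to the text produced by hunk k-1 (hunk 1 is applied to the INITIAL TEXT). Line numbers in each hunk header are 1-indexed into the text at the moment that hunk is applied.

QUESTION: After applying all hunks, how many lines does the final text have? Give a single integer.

Hunk 1: at line 2 remove [vby] add [lbez] -> 13 lines: ivykr mreiz fnwf lbez ppagt ayqk tqwv vwdj emdyv rpjop cgjdp cxnom ncd
Hunk 2: at line 6 remove [vwdj,emdyv,rpjop] add [aww,ixvmg,oymjf] -> 13 lines: ivykr mreiz fnwf lbez ppagt ayqk tqwv aww ixvmg oymjf cgjdp cxnom ncd
Hunk 3: at line 1 remove [mreiz,fnwf] add [fsb,hydy] -> 13 lines: ivykr fsb hydy lbez ppagt ayqk tqwv aww ixvmg oymjf cgjdp cxnom ncd
Hunk 4: at line 4 remove [ayqk] add [pnla,lguat,urahh] -> 15 lines: ivykr fsb hydy lbez ppagt pnla lguat urahh tqwv aww ixvmg oymjf cgjdp cxnom ncd
Hunk 5: at line 7 remove [tqwv,aww,ixvmg] add [vqws,kxe,pguyj] -> 15 lines: ivykr fsb hydy lbez ppagt pnla lguat urahh vqws kxe pguyj oymjf cgjdp cxnom ncd
Hunk 6: at line 5 remove [lguat,urahh] add [kyv,alql] -> 15 lines: ivykr fsb hydy lbez ppagt pnla kyv alql vqws kxe pguyj oymjf cgjdp cxnom ncd
Final line count: 15

Answer: 15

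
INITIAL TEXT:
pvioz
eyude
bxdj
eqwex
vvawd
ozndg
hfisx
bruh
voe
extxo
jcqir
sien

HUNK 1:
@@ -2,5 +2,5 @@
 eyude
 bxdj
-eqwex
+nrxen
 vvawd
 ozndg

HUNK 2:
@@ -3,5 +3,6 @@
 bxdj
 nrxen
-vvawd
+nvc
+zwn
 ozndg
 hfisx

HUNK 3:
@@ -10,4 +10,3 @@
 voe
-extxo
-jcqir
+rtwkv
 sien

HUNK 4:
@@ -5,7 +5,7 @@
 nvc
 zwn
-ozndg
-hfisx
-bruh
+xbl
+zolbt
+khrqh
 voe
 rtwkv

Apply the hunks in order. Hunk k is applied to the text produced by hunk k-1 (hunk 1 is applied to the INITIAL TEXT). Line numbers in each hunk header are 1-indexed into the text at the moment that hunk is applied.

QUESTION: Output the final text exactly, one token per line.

Answer: pvioz
eyude
bxdj
nrxen
nvc
zwn
xbl
zolbt
khrqh
voe
rtwkv
sien

Derivation:
Hunk 1: at line 2 remove [eqwex] add [nrxen] -> 12 lines: pvioz eyude bxdj nrxen vvawd ozndg hfisx bruh voe extxo jcqir sien
Hunk 2: at line 3 remove [vvawd] add [nvc,zwn] -> 13 lines: pvioz eyude bxdj nrxen nvc zwn ozndg hfisx bruh voe extxo jcqir sien
Hunk 3: at line 10 remove [extxo,jcqir] add [rtwkv] -> 12 lines: pvioz eyude bxdj nrxen nvc zwn ozndg hfisx bruh voe rtwkv sien
Hunk 4: at line 5 remove [ozndg,hfisx,bruh] add [xbl,zolbt,khrqh] -> 12 lines: pvioz eyude bxdj nrxen nvc zwn xbl zolbt khrqh voe rtwkv sien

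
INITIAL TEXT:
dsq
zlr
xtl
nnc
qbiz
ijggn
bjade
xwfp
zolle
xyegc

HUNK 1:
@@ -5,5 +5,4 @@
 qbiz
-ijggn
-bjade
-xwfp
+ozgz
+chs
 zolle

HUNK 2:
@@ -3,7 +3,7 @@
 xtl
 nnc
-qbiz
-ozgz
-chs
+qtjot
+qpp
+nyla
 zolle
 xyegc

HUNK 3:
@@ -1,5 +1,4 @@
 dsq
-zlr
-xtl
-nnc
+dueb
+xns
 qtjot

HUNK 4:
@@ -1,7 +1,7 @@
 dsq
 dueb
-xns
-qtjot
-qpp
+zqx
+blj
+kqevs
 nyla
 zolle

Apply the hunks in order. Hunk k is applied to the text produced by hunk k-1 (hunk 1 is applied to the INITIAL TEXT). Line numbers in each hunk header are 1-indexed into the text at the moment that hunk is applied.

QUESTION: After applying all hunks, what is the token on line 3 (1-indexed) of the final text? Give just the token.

Hunk 1: at line 5 remove [ijggn,bjade,xwfp] add [ozgz,chs] -> 9 lines: dsq zlr xtl nnc qbiz ozgz chs zolle xyegc
Hunk 2: at line 3 remove [qbiz,ozgz,chs] add [qtjot,qpp,nyla] -> 9 lines: dsq zlr xtl nnc qtjot qpp nyla zolle xyegc
Hunk 3: at line 1 remove [zlr,xtl,nnc] add [dueb,xns] -> 8 lines: dsq dueb xns qtjot qpp nyla zolle xyegc
Hunk 4: at line 1 remove [xns,qtjot,qpp] add [zqx,blj,kqevs] -> 8 lines: dsq dueb zqx blj kqevs nyla zolle xyegc
Final line 3: zqx

Answer: zqx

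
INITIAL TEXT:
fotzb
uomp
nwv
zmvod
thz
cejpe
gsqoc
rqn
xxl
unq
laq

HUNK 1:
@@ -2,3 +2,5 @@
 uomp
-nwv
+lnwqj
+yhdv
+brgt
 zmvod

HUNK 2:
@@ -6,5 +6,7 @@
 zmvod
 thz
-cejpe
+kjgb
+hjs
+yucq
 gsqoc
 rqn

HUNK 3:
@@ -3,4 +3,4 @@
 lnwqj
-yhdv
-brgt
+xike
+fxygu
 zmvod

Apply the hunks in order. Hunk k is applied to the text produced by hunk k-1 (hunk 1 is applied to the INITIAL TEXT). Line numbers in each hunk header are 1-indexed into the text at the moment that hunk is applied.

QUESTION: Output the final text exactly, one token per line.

Answer: fotzb
uomp
lnwqj
xike
fxygu
zmvod
thz
kjgb
hjs
yucq
gsqoc
rqn
xxl
unq
laq

Derivation:
Hunk 1: at line 2 remove [nwv] add [lnwqj,yhdv,brgt] -> 13 lines: fotzb uomp lnwqj yhdv brgt zmvod thz cejpe gsqoc rqn xxl unq laq
Hunk 2: at line 6 remove [cejpe] add [kjgb,hjs,yucq] -> 15 lines: fotzb uomp lnwqj yhdv brgt zmvod thz kjgb hjs yucq gsqoc rqn xxl unq laq
Hunk 3: at line 3 remove [yhdv,brgt] add [xike,fxygu] -> 15 lines: fotzb uomp lnwqj xike fxygu zmvod thz kjgb hjs yucq gsqoc rqn xxl unq laq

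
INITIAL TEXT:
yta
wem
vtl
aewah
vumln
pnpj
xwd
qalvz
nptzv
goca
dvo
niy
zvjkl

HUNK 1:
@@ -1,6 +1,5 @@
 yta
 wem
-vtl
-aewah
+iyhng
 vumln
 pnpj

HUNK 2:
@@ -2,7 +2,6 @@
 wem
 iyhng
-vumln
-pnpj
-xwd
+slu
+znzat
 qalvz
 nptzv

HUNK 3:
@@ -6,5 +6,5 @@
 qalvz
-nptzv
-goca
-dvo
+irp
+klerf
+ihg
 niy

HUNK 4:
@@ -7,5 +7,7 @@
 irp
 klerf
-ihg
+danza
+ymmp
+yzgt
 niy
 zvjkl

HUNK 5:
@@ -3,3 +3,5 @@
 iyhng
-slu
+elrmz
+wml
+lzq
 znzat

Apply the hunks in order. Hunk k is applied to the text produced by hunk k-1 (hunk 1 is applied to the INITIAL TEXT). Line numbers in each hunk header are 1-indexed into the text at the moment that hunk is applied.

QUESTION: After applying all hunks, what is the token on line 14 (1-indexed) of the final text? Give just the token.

Answer: niy

Derivation:
Hunk 1: at line 1 remove [vtl,aewah] add [iyhng] -> 12 lines: yta wem iyhng vumln pnpj xwd qalvz nptzv goca dvo niy zvjkl
Hunk 2: at line 2 remove [vumln,pnpj,xwd] add [slu,znzat] -> 11 lines: yta wem iyhng slu znzat qalvz nptzv goca dvo niy zvjkl
Hunk 3: at line 6 remove [nptzv,goca,dvo] add [irp,klerf,ihg] -> 11 lines: yta wem iyhng slu znzat qalvz irp klerf ihg niy zvjkl
Hunk 4: at line 7 remove [ihg] add [danza,ymmp,yzgt] -> 13 lines: yta wem iyhng slu znzat qalvz irp klerf danza ymmp yzgt niy zvjkl
Hunk 5: at line 3 remove [slu] add [elrmz,wml,lzq] -> 15 lines: yta wem iyhng elrmz wml lzq znzat qalvz irp klerf danza ymmp yzgt niy zvjkl
Final line 14: niy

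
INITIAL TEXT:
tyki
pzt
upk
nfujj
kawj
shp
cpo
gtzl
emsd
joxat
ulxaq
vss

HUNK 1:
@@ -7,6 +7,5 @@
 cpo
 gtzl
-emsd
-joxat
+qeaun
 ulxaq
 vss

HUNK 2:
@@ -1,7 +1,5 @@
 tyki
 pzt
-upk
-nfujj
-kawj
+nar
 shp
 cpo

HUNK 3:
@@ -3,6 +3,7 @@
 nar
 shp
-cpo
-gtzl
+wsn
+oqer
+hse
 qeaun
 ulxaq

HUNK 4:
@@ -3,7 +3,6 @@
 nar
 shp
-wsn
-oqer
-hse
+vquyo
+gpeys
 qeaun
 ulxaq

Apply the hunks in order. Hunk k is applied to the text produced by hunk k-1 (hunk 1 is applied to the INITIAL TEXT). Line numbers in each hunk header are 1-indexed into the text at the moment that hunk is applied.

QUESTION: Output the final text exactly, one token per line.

Hunk 1: at line 7 remove [emsd,joxat] add [qeaun] -> 11 lines: tyki pzt upk nfujj kawj shp cpo gtzl qeaun ulxaq vss
Hunk 2: at line 1 remove [upk,nfujj,kawj] add [nar] -> 9 lines: tyki pzt nar shp cpo gtzl qeaun ulxaq vss
Hunk 3: at line 3 remove [cpo,gtzl] add [wsn,oqer,hse] -> 10 lines: tyki pzt nar shp wsn oqer hse qeaun ulxaq vss
Hunk 4: at line 3 remove [wsn,oqer,hse] add [vquyo,gpeys] -> 9 lines: tyki pzt nar shp vquyo gpeys qeaun ulxaq vss

Answer: tyki
pzt
nar
shp
vquyo
gpeys
qeaun
ulxaq
vss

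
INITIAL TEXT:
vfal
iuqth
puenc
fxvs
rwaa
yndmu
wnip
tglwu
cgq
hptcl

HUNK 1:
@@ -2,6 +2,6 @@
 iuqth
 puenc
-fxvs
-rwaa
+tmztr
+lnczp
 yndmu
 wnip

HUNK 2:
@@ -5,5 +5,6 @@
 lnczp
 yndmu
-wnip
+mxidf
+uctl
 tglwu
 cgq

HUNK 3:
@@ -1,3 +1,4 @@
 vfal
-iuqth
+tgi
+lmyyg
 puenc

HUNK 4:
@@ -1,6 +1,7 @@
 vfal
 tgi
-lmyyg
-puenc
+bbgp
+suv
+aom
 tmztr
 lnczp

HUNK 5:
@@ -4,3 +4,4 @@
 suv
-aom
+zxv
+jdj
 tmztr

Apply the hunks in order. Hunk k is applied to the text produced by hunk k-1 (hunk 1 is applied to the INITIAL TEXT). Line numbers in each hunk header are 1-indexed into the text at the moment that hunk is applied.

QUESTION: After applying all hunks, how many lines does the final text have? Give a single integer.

Hunk 1: at line 2 remove [fxvs,rwaa] add [tmztr,lnczp] -> 10 lines: vfal iuqth puenc tmztr lnczp yndmu wnip tglwu cgq hptcl
Hunk 2: at line 5 remove [wnip] add [mxidf,uctl] -> 11 lines: vfal iuqth puenc tmztr lnczp yndmu mxidf uctl tglwu cgq hptcl
Hunk 3: at line 1 remove [iuqth] add [tgi,lmyyg] -> 12 lines: vfal tgi lmyyg puenc tmztr lnczp yndmu mxidf uctl tglwu cgq hptcl
Hunk 4: at line 1 remove [lmyyg,puenc] add [bbgp,suv,aom] -> 13 lines: vfal tgi bbgp suv aom tmztr lnczp yndmu mxidf uctl tglwu cgq hptcl
Hunk 5: at line 4 remove [aom] add [zxv,jdj] -> 14 lines: vfal tgi bbgp suv zxv jdj tmztr lnczp yndmu mxidf uctl tglwu cgq hptcl
Final line count: 14

Answer: 14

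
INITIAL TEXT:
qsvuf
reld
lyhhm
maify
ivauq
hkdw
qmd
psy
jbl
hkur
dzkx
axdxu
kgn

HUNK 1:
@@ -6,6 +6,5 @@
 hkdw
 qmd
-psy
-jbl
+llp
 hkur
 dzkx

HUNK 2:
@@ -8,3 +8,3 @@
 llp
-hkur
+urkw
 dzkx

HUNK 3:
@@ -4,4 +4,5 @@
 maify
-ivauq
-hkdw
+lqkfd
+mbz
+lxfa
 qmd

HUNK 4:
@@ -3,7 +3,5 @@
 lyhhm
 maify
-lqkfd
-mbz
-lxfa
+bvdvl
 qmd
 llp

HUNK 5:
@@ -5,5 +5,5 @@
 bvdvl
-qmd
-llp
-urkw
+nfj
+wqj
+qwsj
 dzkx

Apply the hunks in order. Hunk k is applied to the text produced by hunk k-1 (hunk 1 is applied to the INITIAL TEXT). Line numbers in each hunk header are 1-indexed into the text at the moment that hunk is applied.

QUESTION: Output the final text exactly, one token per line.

Hunk 1: at line 6 remove [psy,jbl] add [llp] -> 12 lines: qsvuf reld lyhhm maify ivauq hkdw qmd llp hkur dzkx axdxu kgn
Hunk 2: at line 8 remove [hkur] add [urkw] -> 12 lines: qsvuf reld lyhhm maify ivauq hkdw qmd llp urkw dzkx axdxu kgn
Hunk 3: at line 4 remove [ivauq,hkdw] add [lqkfd,mbz,lxfa] -> 13 lines: qsvuf reld lyhhm maify lqkfd mbz lxfa qmd llp urkw dzkx axdxu kgn
Hunk 4: at line 3 remove [lqkfd,mbz,lxfa] add [bvdvl] -> 11 lines: qsvuf reld lyhhm maify bvdvl qmd llp urkw dzkx axdxu kgn
Hunk 5: at line 5 remove [qmd,llp,urkw] add [nfj,wqj,qwsj] -> 11 lines: qsvuf reld lyhhm maify bvdvl nfj wqj qwsj dzkx axdxu kgn

Answer: qsvuf
reld
lyhhm
maify
bvdvl
nfj
wqj
qwsj
dzkx
axdxu
kgn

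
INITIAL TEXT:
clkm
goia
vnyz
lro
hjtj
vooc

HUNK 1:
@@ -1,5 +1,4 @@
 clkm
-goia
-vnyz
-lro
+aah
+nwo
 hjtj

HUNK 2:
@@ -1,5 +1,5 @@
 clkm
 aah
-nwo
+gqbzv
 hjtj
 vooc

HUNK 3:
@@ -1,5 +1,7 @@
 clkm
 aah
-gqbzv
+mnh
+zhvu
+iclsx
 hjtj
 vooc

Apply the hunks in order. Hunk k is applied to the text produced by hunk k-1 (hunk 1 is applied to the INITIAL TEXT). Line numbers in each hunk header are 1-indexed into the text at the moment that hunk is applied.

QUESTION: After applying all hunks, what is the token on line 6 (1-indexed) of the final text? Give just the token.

Answer: hjtj

Derivation:
Hunk 1: at line 1 remove [goia,vnyz,lro] add [aah,nwo] -> 5 lines: clkm aah nwo hjtj vooc
Hunk 2: at line 1 remove [nwo] add [gqbzv] -> 5 lines: clkm aah gqbzv hjtj vooc
Hunk 3: at line 1 remove [gqbzv] add [mnh,zhvu,iclsx] -> 7 lines: clkm aah mnh zhvu iclsx hjtj vooc
Final line 6: hjtj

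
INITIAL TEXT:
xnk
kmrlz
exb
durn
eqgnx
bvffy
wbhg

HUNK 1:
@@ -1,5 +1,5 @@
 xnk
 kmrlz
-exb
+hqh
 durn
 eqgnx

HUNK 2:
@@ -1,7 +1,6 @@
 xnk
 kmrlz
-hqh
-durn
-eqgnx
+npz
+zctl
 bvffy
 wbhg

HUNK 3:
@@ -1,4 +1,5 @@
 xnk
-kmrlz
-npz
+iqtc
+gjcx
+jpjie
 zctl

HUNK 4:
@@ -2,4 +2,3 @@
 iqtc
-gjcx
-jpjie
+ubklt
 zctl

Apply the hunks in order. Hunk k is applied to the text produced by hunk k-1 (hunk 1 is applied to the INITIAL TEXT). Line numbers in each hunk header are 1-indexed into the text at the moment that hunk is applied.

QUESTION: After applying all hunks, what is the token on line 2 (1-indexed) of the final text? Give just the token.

Hunk 1: at line 1 remove [exb] add [hqh] -> 7 lines: xnk kmrlz hqh durn eqgnx bvffy wbhg
Hunk 2: at line 1 remove [hqh,durn,eqgnx] add [npz,zctl] -> 6 lines: xnk kmrlz npz zctl bvffy wbhg
Hunk 3: at line 1 remove [kmrlz,npz] add [iqtc,gjcx,jpjie] -> 7 lines: xnk iqtc gjcx jpjie zctl bvffy wbhg
Hunk 4: at line 2 remove [gjcx,jpjie] add [ubklt] -> 6 lines: xnk iqtc ubklt zctl bvffy wbhg
Final line 2: iqtc

Answer: iqtc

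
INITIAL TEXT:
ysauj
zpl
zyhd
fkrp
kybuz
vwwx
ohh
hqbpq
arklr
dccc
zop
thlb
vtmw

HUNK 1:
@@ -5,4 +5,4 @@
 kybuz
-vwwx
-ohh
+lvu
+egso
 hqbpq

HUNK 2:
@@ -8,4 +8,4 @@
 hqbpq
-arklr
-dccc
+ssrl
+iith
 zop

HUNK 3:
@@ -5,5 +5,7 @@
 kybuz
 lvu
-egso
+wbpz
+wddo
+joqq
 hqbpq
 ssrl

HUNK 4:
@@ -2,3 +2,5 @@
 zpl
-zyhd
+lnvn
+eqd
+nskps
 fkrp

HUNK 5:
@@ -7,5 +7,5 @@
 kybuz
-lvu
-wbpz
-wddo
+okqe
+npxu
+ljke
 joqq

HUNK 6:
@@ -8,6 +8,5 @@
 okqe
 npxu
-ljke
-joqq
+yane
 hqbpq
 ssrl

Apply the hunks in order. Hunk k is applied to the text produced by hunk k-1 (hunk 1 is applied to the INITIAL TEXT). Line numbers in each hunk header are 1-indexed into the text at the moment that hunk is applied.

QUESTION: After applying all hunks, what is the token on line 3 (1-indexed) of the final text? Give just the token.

Answer: lnvn

Derivation:
Hunk 1: at line 5 remove [vwwx,ohh] add [lvu,egso] -> 13 lines: ysauj zpl zyhd fkrp kybuz lvu egso hqbpq arklr dccc zop thlb vtmw
Hunk 2: at line 8 remove [arklr,dccc] add [ssrl,iith] -> 13 lines: ysauj zpl zyhd fkrp kybuz lvu egso hqbpq ssrl iith zop thlb vtmw
Hunk 3: at line 5 remove [egso] add [wbpz,wddo,joqq] -> 15 lines: ysauj zpl zyhd fkrp kybuz lvu wbpz wddo joqq hqbpq ssrl iith zop thlb vtmw
Hunk 4: at line 2 remove [zyhd] add [lnvn,eqd,nskps] -> 17 lines: ysauj zpl lnvn eqd nskps fkrp kybuz lvu wbpz wddo joqq hqbpq ssrl iith zop thlb vtmw
Hunk 5: at line 7 remove [lvu,wbpz,wddo] add [okqe,npxu,ljke] -> 17 lines: ysauj zpl lnvn eqd nskps fkrp kybuz okqe npxu ljke joqq hqbpq ssrl iith zop thlb vtmw
Hunk 6: at line 8 remove [ljke,joqq] add [yane] -> 16 lines: ysauj zpl lnvn eqd nskps fkrp kybuz okqe npxu yane hqbpq ssrl iith zop thlb vtmw
Final line 3: lnvn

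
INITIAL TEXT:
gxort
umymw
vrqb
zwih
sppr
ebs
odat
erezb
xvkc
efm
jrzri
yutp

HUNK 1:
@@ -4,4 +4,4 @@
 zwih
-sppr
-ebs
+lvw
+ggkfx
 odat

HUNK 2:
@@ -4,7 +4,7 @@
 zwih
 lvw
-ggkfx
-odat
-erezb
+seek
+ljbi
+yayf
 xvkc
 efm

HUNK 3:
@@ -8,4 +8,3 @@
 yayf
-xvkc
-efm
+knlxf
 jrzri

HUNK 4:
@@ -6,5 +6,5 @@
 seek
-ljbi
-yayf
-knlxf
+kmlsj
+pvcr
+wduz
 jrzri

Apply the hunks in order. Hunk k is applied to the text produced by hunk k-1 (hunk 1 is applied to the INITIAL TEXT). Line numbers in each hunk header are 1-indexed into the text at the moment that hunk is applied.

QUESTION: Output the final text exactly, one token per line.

Hunk 1: at line 4 remove [sppr,ebs] add [lvw,ggkfx] -> 12 lines: gxort umymw vrqb zwih lvw ggkfx odat erezb xvkc efm jrzri yutp
Hunk 2: at line 4 remove [ggkfx,odat,erezb] add [seek,ljbi,yayf] -> 12 lines: gxort umymw vrqb zwih lvw seek ljbi yayf xvkc efm jrzri yutp
Hunk 3: at line 8 remove [xvkc,efm] add [knlxf] -> 11 lines: gxort umymw vrqb zwih lvw seek ljbi yayf knlxf jrzri yutp
Hunk 4: at line 6 remove [ljbi,yayf,knlxf] add [kmlsj,pvcr,wduz] -> 11 lines: gxort umymw vrqb zwih lvw seek kmlsj pvcr wduz jrzri yutp

Answer: gxort
umymw
vrqb
zwih
lvw
seek
kmlsj
pvcr
wduz
jrzri
yutp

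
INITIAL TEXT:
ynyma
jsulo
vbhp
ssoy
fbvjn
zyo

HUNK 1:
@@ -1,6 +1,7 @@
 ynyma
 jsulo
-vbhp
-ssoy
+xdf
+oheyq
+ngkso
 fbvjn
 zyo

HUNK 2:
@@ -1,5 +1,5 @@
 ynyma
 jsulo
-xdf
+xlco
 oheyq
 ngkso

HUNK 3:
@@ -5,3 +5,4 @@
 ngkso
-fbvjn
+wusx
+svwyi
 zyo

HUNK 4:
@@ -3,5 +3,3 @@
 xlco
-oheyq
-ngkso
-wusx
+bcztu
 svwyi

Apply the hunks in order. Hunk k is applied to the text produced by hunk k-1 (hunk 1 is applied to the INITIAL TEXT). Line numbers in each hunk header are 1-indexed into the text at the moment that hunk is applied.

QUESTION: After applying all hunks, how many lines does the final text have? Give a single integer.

Answer: 6

Derivation:
Hunk 1: at line 1 remove [vbhp,ssoy] add [xdf,oheyq,ngkso] -> 7 lines: ynyma jsulo xdf oheyq ngkso fbvjn zyo
Hunk 2: at line 1 remove [xdf] add [xlco] -> 7 lines: ynyma jsulo xlco oheyq ngkso fbvjn zyo
Hunk 3: at line 5 remove [fbvjn] add [wusx,svwyi] -> 8 lines: ynyma jsulo xlco oheyq ngkso wusx svwyi zyo
Hunk 4: at line 3 remove [oheyq,ngkso,wusx] add [bcztu] -> 6 lines: ynyma jsulo xlco bcztu svwyi zyo
Final line count: 6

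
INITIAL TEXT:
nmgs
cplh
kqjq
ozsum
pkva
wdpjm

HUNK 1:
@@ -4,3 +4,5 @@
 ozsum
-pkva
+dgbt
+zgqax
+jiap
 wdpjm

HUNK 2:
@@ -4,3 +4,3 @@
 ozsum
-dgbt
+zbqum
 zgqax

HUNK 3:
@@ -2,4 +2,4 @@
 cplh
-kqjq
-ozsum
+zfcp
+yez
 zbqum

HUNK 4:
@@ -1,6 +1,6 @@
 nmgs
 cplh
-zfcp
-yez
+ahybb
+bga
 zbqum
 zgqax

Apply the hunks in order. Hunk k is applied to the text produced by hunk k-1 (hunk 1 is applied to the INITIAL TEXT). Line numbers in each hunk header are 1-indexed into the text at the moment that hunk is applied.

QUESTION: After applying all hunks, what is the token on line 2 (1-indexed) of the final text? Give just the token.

Hunk 1: at line 4 remove [pkva] add [dgbt,zgqax,jiap] -> 8 lines: nmgs cplh kqjq ozsum dgbt zgqax jiap wdpjm
Hunk 2: at line 4 remove [dgbt] add [zbqum] -> 8 lines: nmgs cplh kqjq ozsum zbqum zgqax jiap wdpjm
Hunk 3: at line 2 remove [kqjq,ozsum] add [zfcp,yez] -> 8 lines: nmgs cplh zfcp yez zbqum zgqax jiap wdpjm
Hunk 4: at line 1 remove [zfcp,yez] add [ahybb,bga] -> 8 lines: nmgs cplh ahybb bga zbqum zgqax jiap wdpjm
Final line 2: cplh

Answer: cplh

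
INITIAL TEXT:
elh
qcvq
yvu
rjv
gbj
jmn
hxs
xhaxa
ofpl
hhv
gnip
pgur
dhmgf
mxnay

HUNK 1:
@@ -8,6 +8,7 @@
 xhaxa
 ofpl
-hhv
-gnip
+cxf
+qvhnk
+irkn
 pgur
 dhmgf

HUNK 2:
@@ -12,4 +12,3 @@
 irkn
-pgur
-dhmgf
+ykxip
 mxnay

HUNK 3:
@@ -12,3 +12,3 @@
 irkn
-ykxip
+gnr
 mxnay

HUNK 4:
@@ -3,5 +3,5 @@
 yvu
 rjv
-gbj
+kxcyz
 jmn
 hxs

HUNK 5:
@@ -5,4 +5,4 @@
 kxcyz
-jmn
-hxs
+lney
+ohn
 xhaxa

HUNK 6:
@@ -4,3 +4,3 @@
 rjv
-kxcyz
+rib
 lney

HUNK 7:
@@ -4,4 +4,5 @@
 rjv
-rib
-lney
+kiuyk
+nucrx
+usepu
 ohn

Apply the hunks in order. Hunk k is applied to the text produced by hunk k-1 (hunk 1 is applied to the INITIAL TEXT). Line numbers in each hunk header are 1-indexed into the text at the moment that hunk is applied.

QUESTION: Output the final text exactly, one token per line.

Answer: elh
qcvq
yvu
rjv
kiuyk
nucrx
usepu
ohn
xhaxa
ofpl
cxf
qvhnk
irkn
gnr
mxnay

Derivation:
Hunk 1: at line 8 remove [hhv,gnip] add [cxf,qvhnk,irkn] -> 15 lines: elh qcvq yvu rjv gbj jmn hxs xhaxa ofpl cxf qvhnk irkn pgur dhmgf mxnay
Hunk 2: at line 12 remove [pgur,dhmgf] add [ykxip] -> 14 lines: elh qcvq yvu rjv gbj jmn hxs xhaxa ofpl cxf qvhnk irkn ykxip mxnay
Hunk 3: at line 12 remove [ykxip] add [gnr] -> 14 lines: elh qcvq yvu rjv gbj jmn hxs xhaxa ofpl cxf qvhnk irkn gnr mxnay
Hunk 4: at line 3 remove [gbj] add [kxcyz] -> 14 lines: elh qcvq yvu rjv kxcyz jmn hxs xhaxa ofpl cxf qvhnk irkn gnr mxnay
Hunk 5: at line 5 remove [jmn,hxs] add [lney,ohn] -> 14 lines: elh qcvq yvu rjv kxcyz lney ohn xhaxa ofpl cxf qvhnk irkn gnr mxnay
Hunk 6: at line 4 remove [kxcyz] add [rib] -> 14 lines: elh qcvq yvu rjv rib lney ohn xhaxa ofpl cxf qvhnk irkn gnr mxnay
Hunk 7: at line 4 remove [rib,lney] add [kiuyk,nucrx,usepu] -> 15 lines: elh qcvq yvu rjv kiuyk nucrx usepu ohn xhaxa ofpl cxf qvhnk irkn gnr mxnay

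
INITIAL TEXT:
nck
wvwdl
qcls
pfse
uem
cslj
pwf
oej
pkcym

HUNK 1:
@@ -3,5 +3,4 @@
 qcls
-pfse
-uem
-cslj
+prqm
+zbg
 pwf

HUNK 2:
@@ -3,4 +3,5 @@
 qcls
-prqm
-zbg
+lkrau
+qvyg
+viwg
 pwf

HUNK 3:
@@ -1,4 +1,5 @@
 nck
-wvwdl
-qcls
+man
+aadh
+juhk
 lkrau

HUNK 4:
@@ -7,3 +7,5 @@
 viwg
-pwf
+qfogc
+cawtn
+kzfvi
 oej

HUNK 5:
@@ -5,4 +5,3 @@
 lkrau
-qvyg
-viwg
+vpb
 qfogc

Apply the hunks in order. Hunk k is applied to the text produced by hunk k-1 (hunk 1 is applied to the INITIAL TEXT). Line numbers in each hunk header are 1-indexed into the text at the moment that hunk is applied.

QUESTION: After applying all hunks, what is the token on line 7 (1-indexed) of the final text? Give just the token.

Hunk 1: at line 3 remove [pfse,uem,cslj] add [prqm,zbg] -> 8 lines: nck wvwdl qcls prqm zbg pwf oej pkcym
Hunk 2: at line 3 remove [prqm,zbg] add [lkrau,qvyg,viwg] -> 9 lines: nck wvwdl qcls lkrau qvyg viwg pwf oej pkcym
Hunk 3: at line 1 remove [wvwdl,qcls] add [man,aadh,juhk] -> 10 lines: nck man aadh juhk lkrau qvyg viwg pwf oej pkcym
Hunk 4: at line 7 remove [pwf] add [qfogc,cawtn,kzfvi] -> 12 lines: nck man aadh juhk lkrau qvyg viwg qfogc cawtn kzfvi oej pkcym
Hunk 5: at line 5 remove [qvyg,viwg] add [vpb] -> 11 lines: nck man aadh juhk lkrau vpb qfogc cawtn kzfvi oej pkcym
Final line 7: qfogc

Answer: qfogc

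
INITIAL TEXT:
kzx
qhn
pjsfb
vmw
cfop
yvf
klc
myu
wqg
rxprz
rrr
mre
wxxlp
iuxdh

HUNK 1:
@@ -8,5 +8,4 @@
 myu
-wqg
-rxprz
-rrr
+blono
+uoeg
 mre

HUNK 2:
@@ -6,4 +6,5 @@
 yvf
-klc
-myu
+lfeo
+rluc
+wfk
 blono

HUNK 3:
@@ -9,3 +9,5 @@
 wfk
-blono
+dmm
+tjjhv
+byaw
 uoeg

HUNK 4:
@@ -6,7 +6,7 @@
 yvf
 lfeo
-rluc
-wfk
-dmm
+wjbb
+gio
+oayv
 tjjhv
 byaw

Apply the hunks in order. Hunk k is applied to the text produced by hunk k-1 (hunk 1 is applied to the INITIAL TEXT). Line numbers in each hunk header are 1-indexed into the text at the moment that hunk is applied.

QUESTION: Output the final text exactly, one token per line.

Answer: kzx
qhn
pjsfb
vmw
cfop
yvf
lfeo
wjbb
gio
oayv
tjjhv
byaw
uoeg
mre
wxxlp
iuxdh

Derivation:
Hunk 1: at line 8 remove [wqg,rxprz,rrr] add [blono,uoeg] -> 13 lines: kzx qhn pjsfb vmw cfop yvf klc myu blono uoeg mre wxxlp iuxdh
Hunk 2: at line 6 remove [klc,myu] add [lfeo,rluc,wfk] -> 14 lines: kzx qhn pjsfb vmw cfop yvf lfeo rluc wfk blono uoeg mre wxxlp iuxdh
Hunk 3: at line 9 remove [blono] add [dmm,tjjhv,byaw] -> 16 lines: kzx qhn pjsfb vmw cfop yvf lfeo rluc wfk dmm tjjhv byaw uoeg mre wxxlp iuxdh
Hunk 4: at line 6 remove [rluc,wfk,dmm] add [wjbb,gio,oayv] -> 16 lines: kzx qhn pjsfb vmw cfop yvf lfeo wjbb gio oayv tjjhv byaw uoeg mre wxxlp iuxdh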